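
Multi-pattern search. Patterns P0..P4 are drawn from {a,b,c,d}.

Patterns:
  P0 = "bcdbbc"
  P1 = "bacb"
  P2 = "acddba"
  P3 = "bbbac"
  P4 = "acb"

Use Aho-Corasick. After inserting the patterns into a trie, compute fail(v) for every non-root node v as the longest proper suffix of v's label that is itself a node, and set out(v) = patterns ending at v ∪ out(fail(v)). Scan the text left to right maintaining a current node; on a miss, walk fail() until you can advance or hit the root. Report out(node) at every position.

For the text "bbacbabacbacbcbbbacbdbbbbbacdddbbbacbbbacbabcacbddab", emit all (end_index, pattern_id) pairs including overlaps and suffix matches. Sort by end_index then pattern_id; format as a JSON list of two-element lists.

Construct AC machine:
Trie (insert patterns):
  n0 'ε': a→10 b→1
  n1 'b': a→7 b→16 c→2
  n2 'bc': d→3
  n3 'bcd': b→4
  n4 'bcdb': b→5
  n5 'bcdbb': c→6
  n6 'bcdbbc': ·  ←P0
  n7 'ba': c→8
  n8 'bac': b→9
  n9 'bacb': ·  ←P1
  n10 'a': c→11
  n11 'ac': b→20 d→12
  n12 'acd': d→13
  n13 'acdd': b→14
  n14 'acddb': a→15
  n15 'acddba': ·  ←P2
  n16 'bb': b→17
  n17 'bbb': a→18
  n18 'bbba': c→19
  n19 'bbbac': ·  ←P3
  n20 'acb': ·  ←P4

BFS fail/out derivation:
  n1('b'): parent n0 fail=0; on 'b' 0 → fail=0;  out ∅∪∅=∅
  n10('a'): parent n0 fail=0; on 'a' 0 → fail=0;  out ∅∪∅=∅
  n2('bc'): parent n1 fail=0; on 'c' 0 → fail=0;  out ∅∪∅=∅
  n7('ba'): parent n1 fail=0; on 'a' 0 → fail=10;  out ∅∪∅=∅
  n11('ac'): parent n10 fail=0; on 'c' 0 → fail=0;  out ∅∪∅=∅
  n16('bb'): parent n1 fail=0; on 'b' 0 → fail=1;  out ∅∪∅=∅
  n3('bcd'): parent n2 fail=0; on 'd' 0 → fail=0;  out ∅∪∅=∅
  n8('bac'): parent n7 fail=10; on 'c' 10 → fail=11;  out ∅∪∅=∅
  n12('acd'): parent n11 fail=0; on 'd' 0 → fail=0;  out ∅∪∅=∅
  n17('bbb'): parent n16 fail=1; on 'b' 1 → fail=16;  out ∅∪∅=∅
  n20('acb'): parent n11 fail=0; on 'b' 0 → fail=1;  out {4}∪∅={4}
  n4('bcdb'): parent n3 fail=0; on 'b' 0 → fail=1;  out ∅∪∅=∅
  n9('bacb'): parent n8 fail=11; on 'b' 11 → fail=20;  out {1}∪{4}={1,4}
  n13('acdd'): parent n12 fail=0; on 'd' 0 → fail=0;  out ∅∪∅=∅
  n18('bbba'): parent n17 fail=16; on 'a' 16→1 → fail=7;  out ∅∪∅=∅
  n5('bcdbb'): parent n4 fail=1; on 'b' 1 → fail=16;  out ∅∪∅=∅
  n14('acddb'): parent n13 fail=0; on 'b' 0 → fail=1;  out ∅∪∅=∅
  n19('bbbac'): parent n18 fail=7; on 'c' 7 → fail=8;  out {3}∪∅={3}
  n6('bcdbbc'): parent n5 fail=16; on 'c' 16→1 → fail=2;  out {0}∪∅={0}
  n15('acddba'): parent n14 fail=1; on 'a' 1 → fail=7;  out {2}∪∅={2}

Run:
i=0 'b': node 0→1
i=1 'b': node 1→16
i=2 'a': node 16→7 (fail-walked)
i=3 'c': node 7→8
i=4 'b': node 8→9  ** P1@[1:4],P4@[2:4]
i=5 'a': node 9→7 (fail-walked)
i=6 'b': node 7→1 (fail-walked)
i=7 'a': node 1→7
i=8 'c': node 7→8
i=9 'b': node 8→9  ** P1@[6:9],P4@[7:9]
i=10 'a': node 9→7 (fail-walked)
i=11 'c': node 7→8
i=12 'b': node 8→9  ** P1@[9:12],P4@[10:12]
i=13 'c': node 9→2 (fail-walked)
i=14 'b': node 2→1 (fail-walked)
i=15 'b': node 1→16
i=16 'b': node 16→17
i=17 'a': node 17→18
i=18 'c': node 18→19  ** P3@[14:18]
i=19 'b': node 19→9 (fail-walked)  ** P1@[16:19],P4@[17:19]
i=20 'd': node 9→0 (fail-walked)
i=21 'b': node 0→1
i=22 'b': node 1→16
i=23 'b': node 16→17
i=24 'b': node 17→17 (fail-walked)
i=25 'b': node 17→17 (fail-walked)
i=26 'a': node 17→18
i=27 'c': node 18→19  ** P3@[23:27]
i=28 'd': node 19→12 (fail-walked)
i=29 'd': node 12→13
i=30 'd': node 13→0 (fail-walked)
i=31 'b': node 0→1
i=32 'b': node 1→16
i=33 'b': node 16→17
i=34 'a': node 17→18
i=35 'c': node 18→19  ** P3@[31:35]
i=36 'b': node 19→9 (fail-walked)  ** P1@[33:36],P4@[34:36]
i=37 'b': node 9→16 (fail-walked)
i=38 'b': node 16→17
i=39 'a': node 17→18
i=40 'c': node 18→19  ** P3@[36:40]
i=41 'b': node 19→9 (fail-walked)  ** P1@[38:41],P4@[39:41]
i=42 'a': node 9→7 (fail-walked)
i=43 'b': node 7→1 (fail-walked)
i=44 'c': node 1→2
i=45 'a': node 2→10 (fail-walked)
i=46 'c': node 10→11
i=47 'b': node 11→20  ** P4@[45:47]
i=48 'd': node 20→0 (fail-walked)
i=49 'd': node 0→0
i=50 'a': node 0→10
i=51 'b': node 10→1 (fail-walked)

Matches: [[4,1],[4,4],[9,1],[9,4],[12,1],[12,4],[18,3],[19,1],[19,4],[27,3],[35,3],[36,1],[36,4],[40,3],[41,1],[41,4],[47,4]]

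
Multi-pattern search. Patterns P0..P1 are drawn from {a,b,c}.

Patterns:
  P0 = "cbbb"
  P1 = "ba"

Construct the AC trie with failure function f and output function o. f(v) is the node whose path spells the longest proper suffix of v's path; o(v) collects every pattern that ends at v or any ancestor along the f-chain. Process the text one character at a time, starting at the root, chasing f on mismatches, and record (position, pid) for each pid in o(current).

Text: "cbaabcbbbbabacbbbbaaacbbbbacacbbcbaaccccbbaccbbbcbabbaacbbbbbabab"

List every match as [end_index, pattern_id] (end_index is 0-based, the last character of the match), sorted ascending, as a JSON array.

Construct AC machine:
Trie (insert patterns):
  0='ε' goto b→5 c→1
  1='c' goto b→2
  2='cb' goto b→3
  3='cbb' goto b→4
  4='cbbb' goto ·  ←P0
  5='b' goto a→6
  6='ba' goto ·  ←P1

Failure links (BFS by depth):
  fail(1) 'c': from fail(0)=0 chase 'c': 0 ⇒ 0;  out=∅∪out(0)=∅
  fail(5) 'b': from fail(0)=0 chase 'b': 0 ⇒ 0;  out=∅∪out(0)=∅
  fail(2) 'cb': from fail(1)=0 chase 'b': 0 ⇒ 5;  out=∅∪out(5)=∅
  fail(6) 'ba': from fail(5)=0 chase 'a': 0 ⇒ 0;  out={1}∪out(0)={1}
  fail(3) 'cbb': from fail(2)=5 chase 'b': 5→0 ⇒ 5;  out=∅∪out(5)=∅
  fail(4) 'cbbb': from fail(3)=5 chase 'b': 5→0 ⇒ 5;  out={0}∪out(5)={0}

Scan:
[0] read 'c'  n0⇒n1
[1] read 'b'  n1⇒n2
[2] read 'a'  n2⇒n6 ·f  emit P1@[1:2]
[3] read 'a'  n6⇒n0 ·f
[4] read 'b'  n0⇒n5
[5] read 'c'  n5⇒n1 ·f
[6] read 'b'  n1⇒n2
[7] read 'b'  n2⇒n3
[8] read 'b'  n3⇒n4  emit P0@[5:8]
[9] read 'b'  n4⇒n5 ·f
[10] read 'a'  n5⇒n6  emit P1@[9:10]
[11] read 'b'  n6⇒n5 ·f
[12] read 'a'  n5⇒n6  emit P1@[11:12]
[13] read 'c'  n6⇒n1 ·f
[14] read 'b'  n1⇒n2
[15] read 'b'  n2⇒n3
[16] read 'b'  n3⇒n4  emit P0@[13:16]
[17] read 'b'  n4⇒n5 ·f
[18] read 'a'  n5⇒n6  emit P1@[17:18]
[19] read 'a'  n6⇒n0 ·f
[20] read 'a'  n0⇒n0
[21] read 'c'  n0⇒n1
[22] read 'b'  n1⇒n2
[23] read 'b'  n2⇒n3
[24] read 'b'  n3⇒n4  emit P0@[21:24]
[25] read 'b'  n4⇒n5 ·f
[26] read 'a'  n5⇒n6  emit P1@[25:26]
[27] read 'c'  n6⇒n1 ·f
[28] read 'a'  n1⇒n0 ·f
[29] read 'c'  n0⇒n1
[30] read 'b'  n1⇒n2
[31] read 'b'  n2⇒n3
[32] read 'c'  n3⇒n1 ·f
[33] read 'b'  n1⇒n2
[34] read 'a'  n2⇒n6 ·f  emit P1@[33:34]
[35] read 'a'  n6⇒n0 ·f
[36] read 'c'  n0⇒n1
[37] read 'c'  n1⇒n1 ·f
[38] read 'c'  n1⇒n1 ·f
[39] read 'c'  n1⇒n1 ·f
[40] read 'b'  n1⇒n2
[41] read 'b'  n2⇒n3
[42] read 'a'  n3⇒n6 ·f  emit P1@[41:42]
[43] read 'c'  n6⇒n1 ·f
[44] read 'c'  n1⇒n1 ·f
[45] read 'b'  n1⇒n2
[46] read 'b'  n2⇒n3
[47] read 'b'  n3⇒n4  emit P0@[44:47]
[48] read 'c'  n4⇒n1 ·f
[49] read 'b'  n1⇒n2
[50] read 'a'  n2⇒n6 ·f  emit P1@[49:50]
[51] read 'b'  n6⇒n5 ·f
[52] read 'b'  n5⇒n5 ·f
[53] read 'a'  n5⇒n6  emit P1@[52:53]
[54] read 'a'  n6⇒n0 ·f
[55] read 'c'  n0⇒n1
[56] read 'b'  n1⇒n2
[57] read 'b'  n2⇒n3
[58] read 'b'  n3⇒n4  emit P0@[55:58]
[59] read 'b'  n4⇒n5 ·f
[60] read 'b'  n5⇒n5 ·f
[61] read 'a'  n5⇒n6  emit P1@[60:61]
[62] read 'b'  n6⇒n5 ·f
[63] read 'a'  n5⇒n6  emit P1@[62:63]
[64] read 'b'  n6⇒n5 ·f

All matches (sorted): [[2,1],[8,0],[10,1],[12,1],[16,0],[18,1],[24,0],[26,1],[34,1],[42,1],[47,0],[50,1],[53,1],[58,0],[61,1],[63,1]]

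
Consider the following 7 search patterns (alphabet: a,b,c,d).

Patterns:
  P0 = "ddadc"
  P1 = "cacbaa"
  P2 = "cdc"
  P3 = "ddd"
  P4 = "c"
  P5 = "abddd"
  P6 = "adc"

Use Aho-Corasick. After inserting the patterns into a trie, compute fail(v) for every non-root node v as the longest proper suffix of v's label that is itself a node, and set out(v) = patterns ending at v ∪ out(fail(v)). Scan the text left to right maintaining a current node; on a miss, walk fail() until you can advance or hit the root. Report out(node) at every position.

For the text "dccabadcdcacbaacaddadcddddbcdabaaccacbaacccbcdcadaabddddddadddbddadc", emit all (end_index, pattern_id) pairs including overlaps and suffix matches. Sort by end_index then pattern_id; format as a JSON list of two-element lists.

Construct AC machine:
Trie nodes:
  0='ε' goto a→15 c→6 d→1
  1='d' goto d→2
  2='dd' goto a→3 d→14
  3='dda' goto d→4
  4='ddad' goto c→5
  5='ddadc' goto ·  ←P0
  6='c' goto a→7 d→12  ←P4
  7='ca' goto c→8
  8='cac' goto b→9
  9='cacb' goto a→10
  10='cacba' goto a→11
  11='cacbaa' goto ·  ←P1
  12='cd' goto c→13
  13='cdc' goto ·  ←P2
  14='ddd' goto ·  ←P3
  15='a' goto b→16 d→20
  16='ab' goto d→17
  17='abd' goto d→18
  18='abdd' goto d→19
  19='abddd' goto ·  ←P5
  20='ad' goto c→21
  21='adc' goto ·  ←P6

Failure links (BFS by depth):
  n1('d'): parent n0 fail=0; on 'd' 0 → fail=0;  out ∅∪∅=∅
  n6('c'): parent n0 fail=0; on 'c' 0 → fail=0;  out {4}∪∅={4}
  n15('a'): parent n0 fail=0; on 'a' 0 → fail=0;  out ∅∪∅=∅
  n2('dd'): parent n1 fail=0; on 'd' 0 → fail=1;  out ∅∪∅=∅
  n7('ca'): parent n6 fail=0; on 'a' 0 → fail=15;  out ∅∪∅=∅
  n12('cd'): parent n6 fail=0; on 'd' 0 → fail=1;  out ∅∪∅=∅
  n16('ab'): parent n15 fail=0; on 'b' 0 → fail=0;  out ∅∪∅=∅
  n20('ad'): parent n15 fail=0; on 'd' 0 → fail=1;  out ∅∪∅=∅
  n3('dda'): parent n2 fail=1; on 'a' 1→0 → fail=15;  out ∅∪∅=∅
  n8('cac'): parent n7 fail=15; on 'c' 15→0 → fail=6;  out ∅∪{4}={4}
  n13('cdc'): parent n12 fail=1; on 'c' 1→0 → fail=6;  out {2}∪{4}={2,4}
  n14('ddd'): parent n2 fail=1; on 'd' 1 → fail=2;  out {3}∪∅={3}
  n17('abd'): parent n16 fail=0; on 'd' 0 → fail=1;  out ∅∪∅=∅
  n21('adc'): parent n20 fail=1; on 'c' 1→0 → fail=6;  out {6}∪{4}={4,6}
  n4('ddad'): parent n3 fail=15; on 'd' 15 → fail=20;  out ∅∪∅=∅
  n9('cacb'): parent n8 fail=6; on 'b' 6→0 → fail=0;  out ∅∪∅=∅
  n18('abdd'): parent n17 fail=1; on 'd' 1 → fail=2;  out ∅∪∅=∅
  n5('ddadc'): parent n4 fail=20; on 'c' 20 → fail=21;  out {0}∪{4,6}={0,4,6}
  n10('cacba'): parent n9 fail=0; on 'a' 0 → fail=15;  out ∅∪∅=∅
  n19('abddd'): parent n18 fail=2; on 'd' 2 → fail=14;  out {5}∪{3}={3,5}
  n11('cacbaa'): parent n10 fail=15; on 'a' 15→0 → fail=15;  out {1}∪∅={1}

Scan:
[0] read 'd'  n0⇒n1
[1] read 'c'  n1⇒n6 (via fail)  ** P4@[1:1]
[2] read 'c'  n6⇒n6 (via fail)  ** P4@[2:2]
[3] read 'a'  n6⇒n7
[4] read 'b'  n7⇒n16 (via fail)
[5] read 'a'  n16⇒n15 (via fail)
[6] read 'd'  n15⇒n20
[7] read 'c'  n20⇒n21  ** P4@[7:7],P6@[5:7]
[8] read 'd'  n21⇒n12 (via fail)
[9] read 'c'  n12⇒n13  ** P2@[7:9],P4@[9:9]
[10] read 'a'  n13⇒n7 (via fail)
[11] read 'c'  n7⇒n8  ** P4@[11:11]
[12] read 'b'  n8⇒n9
[13] read 'a'  n9⇒n10
[14] read 'a'  n10⇒n11  ** P1@[9:14]
[15] read 'c'  n11⇒n6 (via fail)  ** P4@[15:15]
[16] read 'a'  n6⇒n7
[17] read 'd'  n7⇒n20 (via fail)
[18] read 'd'  n20⇒n2 (via fail)
[19] read 'a'  n2⇒n3
[20] read 'd'  n3⇒n4
[21] read 'c'  n4⇒n5  ** P0@[17:21],P4@[21:21],P6@[19:21]
[22] read 'd'  n5⇒n12 (via fail)
[23] read 'd'  n12⇒n2 (via fail)
[24] read 'd'  n2⇒n14  ** P3@[22:24]
[25] read 'd'  n14⇒n14 (via fail)  ** P3@[23:25]
[26] read 'b'  n14⇒n0 (via fail)
[27] read 'c'  n0⇒n6  ** P4@[27:27]
[28] read 'd'  n6⇒n12
[29] read 'a'  n12⇒n15 (via fail)
[30] read 'b'  n15⇒n16
[31] read 'a'  n16⇒n15 (via fail)
[32] read 'a'  n15⇒n15 (via fail)
[33] read 'c'  n15⇒n6 (via fail)  ** P4@[33:33]
[34] read 'c'  n6⇒n6 (via fail)  ** P4@[34:34]
[35] read 'a'  n6⇒n7
[36] read 'c'  n7⇒n8  ** P4@[36:36]
[37] read 'b'  n8⇒n9
[38] read 'a'  n9⇒n10
[39] read 'a'  n10⇒n11  ** P1@[34:39]
[40] read 'c'  n11⇒n6 (via fail)  ** P4@[40:40]
[41] read 'c'  n6⇒n6 (via fail)  ** P4@[41:41]
[42] read 'c'  n6⇒n6 (via fail)  ** P4@[42:42]
[43] read 'b'  n6⇒n0 (via fail)
[44] read 'c'  n0⇒n6  ** P4@[44:44]
[45] read 'd'  n6⇒n12
[46] read 'c'  n12⇒n13  ** P2@[44:46],P4@[46:46]
[47] read 'a'  n13⇒n7 (via fail)
[48] read 'd'  n7⇒n20 (via fail)
[49] read 'a'  n20⇒n15 (via fail)
[50] read 'a'  n15⇒n15 (via fail)
[51] read 'b'  n15⇒n16
[52] read 'd'  n16⇒n17
[53] read 'd'  n17⇒n18
[54] read 'd'  n18⇒n19  ** P3@[52:54],P5@[50:54]
[55] read 'd'  n19⇒n14 (via fail)  ** P3@[53:55]
[56] read 'd'  n14⇒n14 (via fail)  ** P3@[54:56]
[57] read 'd'  n14⇒n14 (via fail)  ** P3@[55:57]
[58] read 'a'  n14⇒n3 (via fail)
[59] read 'd'  n3⇒n4
[60] read 'd'  n4⇒n2 (via fail)
[61] read 'd'  n2⇒n14  ** P3@[59:61]
[62] read 'b'  n14⇒n0 (via fail)
[63] read 'd'  n0⇒n1
[64] read 'd'  n1⇒n2
[65] read 'a'  n2⇒n3
[66] read 'd'  n3⇒n4
[67] read 'c'  n4⇒n5  ** P0@[63:67],P4@[67:67],P6@[65:67]

All matches (sorted): [[1,4],[2,4],[7,4],[7,6],[9,2],[9,4],[11,4],[14,1],[15,4],[21,0],[21,4],[21,6],[24,3],[25,3],[27,4],[33,4],[34,4],[36,4],[39,1],[40,4],[41,4],[42,4],[44,4],[46,2],[46,4],[54,3],[54,5],[55,3],[56,3],[57,3],[61,3],[67,0],[67,4],[67,6]]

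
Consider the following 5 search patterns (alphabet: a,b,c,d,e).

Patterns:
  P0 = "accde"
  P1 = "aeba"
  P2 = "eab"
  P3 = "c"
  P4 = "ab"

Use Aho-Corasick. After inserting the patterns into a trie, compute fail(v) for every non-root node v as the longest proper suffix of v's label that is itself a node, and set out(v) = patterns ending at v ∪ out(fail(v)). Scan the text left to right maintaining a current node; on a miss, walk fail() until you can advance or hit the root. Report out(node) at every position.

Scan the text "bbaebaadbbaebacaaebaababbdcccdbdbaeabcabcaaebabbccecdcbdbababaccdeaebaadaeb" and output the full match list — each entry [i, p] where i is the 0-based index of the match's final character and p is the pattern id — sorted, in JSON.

Construct AC machine:
Trie nodes:
  0='ε' goto a→1 c→12 e→9
  1='a' goto b→13 c→2 e→6
  2='ac' goto c→3
  3='acc' goto d→4
  4='accd' goto e→5
  5='accde' goto ·  [P0 ends]
  6='ae' goto b→7
  7='aeb' goto a→8
  8='aeba' goto ·  [P1 ends]
  9='e' goto a→10
  10='ea' goto b→11
  11='eab' goto ·  [P2 ends]
  12='c' goto ·  [P3 ends]
  13='ab' goto ·  [P4 ends]

Failure links (BFS by depth):
  n1('a'): parent n0 fail=0; on 'a' 0 → fail=0;  out ∅∪∅=∅
  n9('e'): parent n0 fail=0; on 'e' 0 → fail=0;  out ∅∪∅=∅
  n12('c'): parent n0 fail=0; on 'c' 0 → fail=0;  out {3}∪∅={3}
  n2('ac'): parent n1 fail=0; on 'c' 0 → fail=12;  out ∅∪{3}={3}
  n6('ae'): parent n1 fail=0; on 'e' 0 → fail=9;  out ∅∪∅=∅
  n10('ea'): parent n9 fail=0; on 'a' 0 → fail=1;  out ∅∪∅=∅
  n13('ab'): parent n1 fail=0; on 'b' 0 → fail=0;  out {4}∪∅={4}
  n3('acc'): parent n2 fail=12; on 'c' 12→0 → fail=12;  out ∅∪{3}={3}
  n7('aeb'): parent n6 fail=9; on 'b' 9→0 → fail=0;  out ∅∪∅=∅
  n11('eab'): parent n10 fail=1; on 'b' 1 → fail=13;  out {2}∪{4}={2,4}
  n4('accd'): parent n3 fail=12; on 'd' 12→0 → fail=0;  out ∅∪∅=∅
  n8('aeba'): parent n7 fail=0; on 'a' 0 → fail=1;  out {1}∪∅={1}
  n5('accde'): parent n4 fail=0; on 'e' 0 → fail=9;  out {0}∪∅={0}

Text stream:
i=0 'b': node 0→0
i=1 'b': node 0→0
i=2 'a': node 0→1
i=3 'e': node 1→6
i=4 'b': node 6→7
i=5 'a': node 7→8  emit P1@[2:5]
i=6 'a': node 8→1 ·f
i=7 'd': node 1→0 ·f
i=8 'b': node 0→0
i=9 'b': node 0→0
i=10 'a': node 0→1
i=11 'e': node 1→6
i=12 'b': node 6→7
i=13 'a': node 7→8  emit P1@[10:13]
i=14 'c': node 8→2 ·f  emit P3@[14:14]
i=15 'a': node 2→1 ·f
i=16 'a': node 1→1 ·f
i=17 'e': node 1→6
i=18 'b': node 6→7
i=19 'a': node 7→8  emit P1@[16:19]
i=20 'a': node 8→1 ·f
i=21 'b': node 1→13  emit P4@[20:21]
i=22 'a': node 13→1 ·f
i=23 'b': node 1→13  emit P4@[22:23]
i=24 'b': node 13→0 ·f
i=25 'd': node 0→0
i=26 'c': node 0→12  emit P3@[26:26]
i=27 'c': node 12→12 ·f  emit P3@[27:27]
i=28 'c': node 12→12 ·f  emit P3@[28:28]
i=29 'd': node 12→0 ·f
i=30 'b': node 0→0
i=31 'd': node 0→0
i=32 'b': node 0→0
i=33 'a': node 0→1
i=34 'e': node 1→6
i=35 'a': node 6→10 ·f
i=36 'b': node 10→11  emit P2@[34:36],P4@[35:36]
i=37 'c': node 11→12 ·f  emit P3@[37:37]
i=38 'a': node 12→1 ·f
i=39 'b': node 1→13  emit P4@[38:39]
i=40 'c': node 13→12 ·f  emit P3@[40:40]
i=41 'a': node 12→1 ·f
i=42 'a': node 1→1 ·f
i=43 'e': node 1→6
i=44 'b': node 6→7
i=45 'a': node 7→8  emit P1@[42:45]
i=46 'b': node 8→13 ·f  emit P4@[45:46]
i=47 'b': node 13→0 ·f
i=48 'c': node 0→12  emit P3@[48:48]
i=49 'c': node 12→12 ·f  emit P3@[49:49]
i=50 'e': node 12→9 ·f
i=51 'c': node 9→12 ·f  emit P3@[51:51]
i=52 'd': node 12→0 ·f
i=53 'c': node 0→12  emit P3@[53:53]
i=54 'b': node 12→0 ·f
i=55 'd': node 0→0
i=56 'b': node 0→0
i=57 'a': node 0→1
i=58 'b': node 1→13  emit P4@[57:58]
i=59 'a': node 13→1 ·f
i=60 'b': node 1→13  emit P4@[59:60]
i=61 'a': node 13→1 ·f
i=62 'c': node 1→2  emit P3@[62:62]
i=63 'c': node 2→3  emit P3@[63:63]
i=64 'd': node 3→4
i=65 'e': node 4→5  emit P0@[61:65]
i=66 'a': node 5→10 ·f
i=67 'e': node 10→6 ·f
i=68 'b': node 6→7
i=69 'a': node 7→8  emit P1@[66:69]
i=70 'a': node 8→1 ·f
i=71 'd': node 1→0 ·f
i=72 'a': node 0→1
i=73 'e': node 1→6
i=74 'b': node 6→7

Result: [[5,1],[13,1],[14,3],[19,1],[21,4],[23,4],[26,3],[27,3],[28,3],[36,2],[36,4],[37,3],[39,4],[40,3],[45,1],[46,4],[48,3],[49,3],[51,3],[53,3],[58,4],[60,4],[62,3],[63,3],[65,0],[69,1]]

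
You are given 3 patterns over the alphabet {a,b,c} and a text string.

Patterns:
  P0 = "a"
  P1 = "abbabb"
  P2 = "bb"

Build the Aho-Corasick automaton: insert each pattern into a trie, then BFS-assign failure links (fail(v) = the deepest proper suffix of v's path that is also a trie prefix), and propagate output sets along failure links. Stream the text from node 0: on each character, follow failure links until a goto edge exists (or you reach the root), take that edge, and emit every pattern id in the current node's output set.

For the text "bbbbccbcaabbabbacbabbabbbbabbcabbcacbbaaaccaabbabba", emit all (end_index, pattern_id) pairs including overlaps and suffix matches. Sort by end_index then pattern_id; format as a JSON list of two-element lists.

Build automaton:
Trie (insert patterns):
  n0 'ε': a→1 b→7
  n1 'a': b→2  ←P0
  n2 'ab': b→3
  n3 'abb': a→4
  n4 'abba': b→5
  n5 'abbab': b→6
  n6 'abbabb': ·  ←P1
  n7 'b': b→8
  n8 'bb': ·  ←P2

Failure links (BFS by depth):
  n1('a'): parent n0 fail=0; on 'a' 0 → fail=0;  out {0}∪∅={0}
  n7('b'): parent n0 fail=0; on 'b' 0 → fail=0;  out ∅∪∅=∅
  n2('ab'): parent n1 fail=0; on 'b' 0 → fail=7;  out ∅∪∅=∅
  n8('bb'): parent n7 fail=0; on 'b' 0 → fail=7;  out {2}∪∅={2}
  n3('abb'): parent n2 fail=7; on 'b' 7 → fail=8;  out ∅∪{2}={2}
  n4('abba'): parent n3 fail=8; on 'a' 8→7→0 → fail=1;  out ∅∪{0}={0}
  n5('abbab'): parent n4 fail=1; on 'b' 1 → fail=2;  out ∅∪∅=∅
  n6('abbabb'): parent n5 fail=2; on 'b' 2 → fail=3;  out {1}∪{2}={1,2}

Run:
i=0 'b': node 0→7
i=1 'b': node 7→8  → match P2@[0:1]
i=2 'b': node 8→8 ·f  → match P2@[1:2]
i=3 'b': node 8→8 ·f  → match P2@[2:3]
i=4 'c': node 8→0 ·f
i=5 'c': node 0→0
i=6 'b': node 0→7
i=7 'c': node 7→0 ·f
i=8 'a': node 0→1  → match P0@[8:8]
i=9 'a': node 1→1 ·f  → match P0@[9:9]
i=10 'b': node 1→2
i=11 'b': node 2→3  → match P2@[10:11]
i=12 'a': node 3→4  → match P0@[12:12]
i=13 'b': node 4→5
i=14 'b': node 5→6  → match P1@[9:14],P2@[13:14]
i=15 'a': node 6→4 ·f  → match P0@[15:15]
i=16 'c': node 4→0 ·f
i=17 'b': node 0→7
i=18 'a': node 7→1 ·f  → match P0@[18:18]
i=19 'b': node 1→2
i=20 'b': node 2→3  → match P2@[19:20]
i=21 'a': node 3→4  → match P0@[21:21]
i=22 'b': node 4→5
i=23 'b': node 5→6  → match P1@[18:23],P2@[22:23]
i=24 'b': node 6→8 ·f  → match P2@[23:24]
i=25 'b': node 8→8 ·f  → match P2@[24:25]
i=26 'a': node 8→1 ·f  → match P0@[26:26]
i=27 'b': node 1→2
i=28 'b': node 2→3  → match P2@[27:28]
i=29 'c': node 3→0 ·f
i=30 'a': node 0→1  → match P0@[30:30]
i=31 'b': node 1→2
i=32 'b': node 2→3  → match P2@[31:32]
i=33 'c': node 3→0 ·f
i=34 'a': node 0→1  → match P0@[34:34]
i=35 'c': node 1→0 ·f
i=36 'b': node 0→7
i=37 'b': node 7→8  → match P2@[36:37]
i=38 'a': node 8→1 ·f  → match P0@[38:38]
i=39 'a': node 1→1 ·f  → match P0@[39:39]
i=40 'a': node 1→1 ·f  → match P0@[40:40]
i=41 'c': node 1→0 ·f
i=42 'c': node 0→0
i=43 'a': node 0→1  → match P0@[43:43]
i=44 'a': node 1→1 ·f  → match P0@[44:44]
i=45 'b': node 1→2
i=46 'b': node 2→3  → match P2@[45:46]
i=47 'a': node 3→4  → match P0@[47:47]
i=48 'b': node 4→5
i=49 'b': node 5→6  → match P1@[44:49],P2@[48:49]
i=50 'a': node 6→4 ·f  → match P0@[50:50]

All matches (sorted): [[1,2],[2,2],[3,2],[8,0],[9,0],[11,2],[12,0],[14,1],[14,2],[15,0],[18,0],[20,2],[21,0],[23,1],[23,2],[24,2],[25,2],[26,0],[28,2],[30,0],[32,2],[34,0],[37,2],[38,0],[39,0],[40,0],[43,0],[44,0],[46,2],[47,0],[49,1],[49,2],[50,0]]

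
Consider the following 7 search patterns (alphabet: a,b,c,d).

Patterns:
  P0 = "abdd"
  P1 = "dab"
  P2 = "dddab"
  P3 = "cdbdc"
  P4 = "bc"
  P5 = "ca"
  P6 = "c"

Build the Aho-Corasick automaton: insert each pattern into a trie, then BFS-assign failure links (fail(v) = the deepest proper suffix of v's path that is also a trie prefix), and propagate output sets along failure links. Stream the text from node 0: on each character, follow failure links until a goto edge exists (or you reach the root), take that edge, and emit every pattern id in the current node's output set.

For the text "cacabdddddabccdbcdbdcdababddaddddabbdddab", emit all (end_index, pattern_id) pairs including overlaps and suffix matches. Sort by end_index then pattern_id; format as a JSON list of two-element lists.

Build automaton:
Trie (insert patterns):
  n0 'ε': a→1 b→17 c→12 d→5
  n1 'a': b→2
  n2 'ab': d→3
  n3 'abd': d→4
  n4 'abdd': ·  ←P0
  n5 'd': a→6 d→8
  n6 'da': b→7
  n7 'dab': ·  ←P1
  n8 'dd': d→9
  n9 'ddd': a→10
  n10 'ddda': b→11
  n11 'dddab': ·  ←P2
  n12 'c': a→19 d→13  ←P6
  n13 'cd': b→14
  n14 'cdb': d→15
  n15 'cdbd': c→16
  n16 'cdbdc': ·  ←P3
  n17 'b': c→18
  n18 'bc': ·  ←P4
  n19 'ca': ·  ←P5

Failure links (BFS by depth):
  n1('a'): parent n0 fail=0; on 'a' 0 → fail=0;  out ∅∪∅=∅
  n5('d'): parent n0 fail=0; on 'd' 0 → fail=0;  out ∅∪∅=∅
  n12('c'): parent n0 fail=0; on 'c' 0 → fail=0;  out {6}∪∅={6}
  n17('b'): parent n0 fail=0; on 'b' 0 → fail=0;  out ∅∪∅=∅
  n2('ab'): parent n1 fail=0; on 'b' 0 → fail=17;  out ∅∪∅=∅
  n6('da'): parent n5 fail=0; on 'a' 0 → fail=1;  out ∅∪∅=∅
  n8('dd'): parent n5 fail=0; on 'd' 0 → fail=5;  out ∅∪∅=∅
  n13('cd'): parent n12 fail=0; on 'd' 0 → fail=5;  out ∅∪∅=∅
  n18('bc'): parent n17 fail=0; on 'c' 0 → fail=12;  out {4}∪{6}={4,6}
  n19('ca'): parent n12 fail=0; on 'a' 0 → fail=1;  out {5}∪∅={5}
  n3('abd'): parent n2 fail=17; on 'd' 17→0 → fail=5;  out ∅∪∅=∅
  n7('dab'): parent n6 fail=1; on 'b' 1 → fail=2;  out {1}∪∅={1}
  n9('ddd'): parent n8 fail=5; on 'd' 5 → fail=8;  out ∅∪∅=∅
  n14('cdb'): parent n13 fail=5; on 'b' 5→0 → fail=17;  out ∅∪∅=∅
  n4('abdd'): parent n3 fail=5; on 'd' 5 → fail=8;  out {0}∪∅={0}
  n10('ddda'): parent n9 fail=8; on 'a' 8→5 → fail=6;  out ∅∪∅=∅
  n15('cdbd'): parent n14 fail=17; on 'd' 17→0 → fail=5;  out ∅∪∅=∅
  n11('dddab'): parent n10 fail=6; on 'b' 6 → fail=7;  out {2}∪{1}={1,2}
  n16('cdbdc'): parent n15 fail=5; on 'c' 5→0 → fail=12;  out {3}∪{6}={3,6}

Run:
i=0 'c': node 0→12  emit P6@[0:0]
i=1 'a': node 12→19  emit P5@[0:1]
i=2 'c': node 19→12 (via fail)  emit P6@[2:2]
i=3 'a': node 12→19  emit P5@[2:3]
i=4 'b': node 19→2 (via fail)
i=5 'd': node 2→3
i=6 'd': node 3→4  emit P0@[3:6]
i=7 'd': node 4→9 (via fail)
i=8 'd': node 9→9 (via fail)
i=9 'd': node 9→9 (via fail)
i=10 'a': node 9→10
i=11 'b': node 10→11  emit P1@[9:11],P2@[7:11]
i=12 'c': node 11→18 (via fail)  emit P4@[11:12],P6@[12:12]
i=13 'c': node 18→12 (via fail)  emit P6@[13:13]
i=14 'd': node 12→13
i=15 'b': node 13→14
i=16 'c': node 14→18 (via fail)  emit P4@[15:16],P6@[16:16]
i=17 'd': node 18→13 (via fail)
i=18 'b': node 13→14
i=19 'd': node 14→15
i=20 'c': node 15→16  emit P3@[16:20],P6@[20:20]
i=21 'd': node 16→13 (via fail)
i=22 'a': node 13→6 (via fail)
i=23 'b': node 6→7  emit P1@[21:23]
i=24 'a': node 7→1 (via fail)
i=25 'b': node 1→2
i=26 'd': node 2→3
i=27 'd': node 3→4  emit P0@[24:27]
i=28 'a': node 4→6 (via fail)
i=29 'd': node 6→5 (via fail)
i=30 'd': node 5→8
i=31 'd': node 8→9
i=32 'd': node 9→9 (via fail)
i=33 'a': node 9→10
i=34 'b': node 10→11  emit P1@[32:34],P2@[30:34]
i=35 'b': node 11→17 (via fail)
i=36 'd': node 17→5 (via fail)
i=37 'd': node 5→8
i=38 'd': node 8→9
i=39 'a': node 9→10
i=40 'b': node 10→11  emit P1@[38:40],P2@[36:40]

Matches: [[0,6],[1,5],[2,6],[3,5],[6,0],[11,1],[11,2],[12,4],[12,6],[13,6],[16,4],[16,6],[20,3],[20,6],[23,1],[27,0],[34,1],[34,2],[40,1],[40,2]]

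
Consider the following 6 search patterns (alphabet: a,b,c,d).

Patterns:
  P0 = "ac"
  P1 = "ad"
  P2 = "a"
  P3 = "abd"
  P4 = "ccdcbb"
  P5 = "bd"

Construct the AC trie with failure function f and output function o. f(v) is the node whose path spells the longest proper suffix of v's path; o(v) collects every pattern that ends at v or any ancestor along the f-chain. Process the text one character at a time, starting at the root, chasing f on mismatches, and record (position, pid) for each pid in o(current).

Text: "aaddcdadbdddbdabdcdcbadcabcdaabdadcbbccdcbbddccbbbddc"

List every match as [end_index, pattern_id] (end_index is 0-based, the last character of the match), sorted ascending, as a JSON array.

Build automaton:
Trie nodes:
  0='ε' goto a→1 b→12 c→6
  1='a' goto b→4 c→2 d→3  ←P2
  2='ac' goto ·  ←P0
  3='ad' goto ·  ←P1
  4='ab' goto d→5
  5='abd' goto ·  ←P3
  6='c' goto c→7
  7='cc' goto d→8
  8='ccd' goto c→9
  9='ccdc' goto b→10
  10='ccdcb' goto b→11
  11='ccdcbb' goto ·  ←P4
  12='b' goto d→13
  13='bd' goto ·  ←P5

Failure links (BFS by depth):
  n1('a'): parent n0 fail=0; on 'a' 0 → fail=0;  out {2}∪∅={2}
  n6('c'): parent n0 fail=0; on 'c' 0 → fail=0;  out ∅∪∅=∅
  n12('b'): parent n0 fail=0; on 'b' 0 → fail=0;  out ∅∪∅=∅
  n2('ac'): parent n1 fail=0; on 'c' 0 → fail=6;  out {0}∪∅={0}
  n3('ad'): parent n1 fail=0; on 'd' 0 → fail=0;  out {1}∪∅={1}
  n4('ab'): parent n1 fail=0; on 'b' 0 → fail=12;  out ∅∪∅=∅
  n7('cc'): parent n6 fail=0; on 'c' 0 → fail=6;  out ∅∪∅=∅
  n13('bd'): parent n12 fail=0; on 'd' 0 → fail=0;  out {5}∪∅={5}
  n5('abd'): parent n4 fail=12; on 'd' 12 → fail=13;  out {3}∪{5}={3,5}
  n8('ccd'): parent n7 fail=6; on 'd' 6→0 → fail=0;  out ∅∪∅=∅
  n9('ccdc'): parent n8 fail=0; on 'c' 0 → fail=6;  out ∅∪∅=∅
  n10('ccdcb'): parent n9 fail=6; on 'b' 6→0 → fail=12;  out ∅∪∅=∅
  n11('ccdcbb'): parent n10 fail=12; on 'b' 12→0 → fail=12;  out {4}∪∅={4}

Scan:
pos 0 'a': at 1  ** P2@[0:0]
pos 1 'a': at 1 (fail-walked)  ** P2@[1:1]
pos 2 'd': at 3  ** P1@[1:2]
pos 3 'd': at 0 (fail-walked)
pos 4 'c': at 6
pos 5 'd': at 0 (fail-walked)
pos 6 'a': at 1  ** P2@[6:6]
pos 7 'd': at 3  ** P1@[6:7]
pos 8 'b': at 12 (fail-walked)
pos 9 'd': at 13  ** P5@[8:9]
pos 10 'd': at 0 (fail-walked)
pos 11 'd': at 0
pos 12 'b': at 12
pos 13 'd': at 13  ** P5@[12:13]
pos 14 'a': at 1 (fail-walked)  ** P2@[14:14]
pos 15 'b': at 4
pos 16 'd': at 5  ** P3@[14:16],P5@[15:16]
pos 17 'c': at 6 (fail-walked)
pos 18 'd': at 0 (fail-walked)
pos 19 'c': at 6
pos 20 'b': at 12 (fail-walked)
pos 21 'a': at 1 (fail-walked)  ** P2@[21:21]
pos 22 'd': at 3  ** P1@[21:22]
pos 23 'c': at 6 (fail-walked)
pos 24 'a': at 1 (fail-walked)  ** P2@[24:24]
pos 25 'b': at 4
pos 26 'c': at 6 (fail-walked)
pos 27 'd': at 0 (fail-walked)
pos 28 'a': at 1  ** P2@[28:28]
pos 29 'a': at 1 (fail-walked)  ** P2@[29:29]
pos 30 'b': at 4
pos 31 'd': at 5  ** P3@[29:31],P5@[30:31]
pos 32 'a': at 1 (fail-walked)  ** P2@[32:32]
pos 33 'd': at 3  ** P1@[32:33]
pos 34 'c': at 6 (fail-walked)
pos 35 'b': at 12 (fail-walked)
pos 36 'b': at 12 (fail-walked)
pos 37 'c': at 6 (fail-walked)
pos 38 'c': at 7
pos 39 'd': at 8
pos 40 'c': at 9
pos 41 'b': at 10
pos 42 'b': at 11  ** P4@[37:42]
pos 43 'd': at 13 (fail-walked)  ** P5@[42:43]
pos 44 'd': at 0 (fail-walked)
pos 45 'c': at 6
pos 46 'c': at 7
pos 47 'b': at 12 (fail-walked)
pos 48 'b': at 12 (fail-walked)
pos 49 'b': at 12 (fail-walked)
pos 50 'd': at 13  ** P5@[49:50]
pos 51 'd': at 0 (fail-walked)
pos 52 'c': at 6

Matches: [[0,2],[1,2],[2,1],[6,2],[7,1],[9,5],[13,5],[14,2],[16,3],[16,5],[21,2],[22,1],[24,2],[28,2],[29,2],[31,3],[31,5],[32,2],[33,1],[42,4],[43,5],[50,5]]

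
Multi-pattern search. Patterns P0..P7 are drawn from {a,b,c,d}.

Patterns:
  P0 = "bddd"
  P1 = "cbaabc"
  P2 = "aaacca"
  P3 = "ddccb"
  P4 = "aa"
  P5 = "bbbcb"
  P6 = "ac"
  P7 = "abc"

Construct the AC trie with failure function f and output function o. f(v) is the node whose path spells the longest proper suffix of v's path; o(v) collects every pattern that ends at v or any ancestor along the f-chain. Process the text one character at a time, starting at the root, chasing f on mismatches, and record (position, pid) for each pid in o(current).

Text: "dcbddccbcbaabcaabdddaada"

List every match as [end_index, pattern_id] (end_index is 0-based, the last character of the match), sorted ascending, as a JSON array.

Build:
Trie (insert patterns):
  n0 'ε': a→11 b→1 c→5 d→17
  n1 'b': b→22 d→2
  n2 'bd': d→3
  n3 'bdd': d→4
  n4 'bddd': ·  [P0 ends]
  n5 'c': b→6
  n6 'cb': a→7
  n7 'cba': a→8
  n8 'cbaa': b→9
  n9 'cbaab': c→10
  n10 'cbaabc': ·  [P1 ends]
  n11 'a': a→12 b→27 c→26
  n12 'aa': a→13  [P4 ends]
  n13 'aaa': c→14
  n14 'aaac': c→15
  n15 'aaacc': a→16
  n16 'aaacca': ·  [P2 ends]
  n17 'd': d→18
  n18 'dd': c→19
  n19 'ddc': c→20
  n20 'ddcc': b→21
  n21 'ddccb': ·  [P3 ends]
  n22 'bb': b→23
  n23 'bbb': c→24
  n24 'bbbc': b→25
  n25 'bbbcb': ·  [P5 ends]
  n26 'ac': ·  [P6 ends]
  n27 'ab': c→28
  n28 'abc': ·  [P7 ends]

BFS fail/out derivation:
  fail(1) 'b': from fail(0)=0 chase 'b': 0 ⇒ 0;  out=∅∪out(0)=∅
  fail(5) 'c': from fail(0)=0 chase 'c': 0 ⇒ 0;  out=∅∪out(0)=∅
  fail(11) 'a': from fail(0)=0 chase 'a': 0 ⇒ 0;  out=∅∪out(0)=∅
  fail(17) 'd': from fail(0)=0 chase 'd': 0 ⇒ 0;  out=∅∪out(0)=∅
  fail(2) 'bd': from fail(1)=0 chase 'd': 0 ⇒ 17;  out=∅∪out(17)=∅
  fail(6) 'cb': from fail(5)=0 chase 'b': 0 ⇒ 1;  out=∅∪out(1)=∅
  fail(12) 'aa': from fail(11)=0 chase 'a': 0 ⇒ 11;  out={4}∪out(11)={4}
  fail(18) 'dd': from fail(17)=0 chase 'd': 0 ⇒ 17;  out=∅∪out(17)=∅
  fail(22) 'bb': from fail(1)=0 chase 'b': 0 ⇒ 1;  out=∅∪out(1)=∅
  fail(26) 'ac': from fail(11)=0 chase 'c': 0 ⇒ 5;  out={6}∪out(5)={6}
  fail(27) 'ab': from fail(11)=0 chase 'b': 0 ⇒ 1;  out=∅∪out(1)=∅
  fail(3) 'bdd': from fail(2)=17 chase 'd': 17 ⇒ 18;  out=∅∪out(18)=∅
  fail(7) 'cba': from fail(6)=1 chase 'a': 1→0 ⇒ 11;  out=∅∪out(11)=∅
  fail(13) 'aaa': from fail(12)=11 chase 'a': 11 ⇒ 12;  out=∅∪out(12)={4}
  fail(19) 'ddc': from fail(18)=17 chase 'c': 17→0 ⇒ 5;  out=∅∪out(5)=∅
  fail(23) 'bbb': from fail(22)=1 chase 'b': 1 ⇒ 22;  out=∅∪out(22)=∅
  fail(28) 'abc': from fail(27)=1 chase 'c': 1→0 ⇒ 5;  out={7}∪out(5)={7}
  fail(4) 'bddd': from fail(3)=18 chase 'd': 18→17 ⇒ 18;  out={0}∪out(18)={0}
  fail(8) 'cbaa': from fail(7)=11 chase 'a': 11 ⇒ 12;  out=∅∪out(12)={4}
  fail(14) 'aaac': from fail(13)=12 chase 'c': 12→11 ⇒ 26;  out=∅∪out(26)={6}
  fail(20) 'ddcc': from fail(19)=5 chase 'c': 5→0 ⇒ 5;  out=∅∪out(5)=∅
  fail(24) 'bbbc': from fail(23)=22 chase 'c': 22→1→0 ⇒ 5;  out=∅∪out(5)=∅
  fail(9) 'cbaab': from fail(8)=12 chase 'b': 12→11 ⇒ 27;  out=∅∪out(27)=∅
  fail(15) 'aaacc': from fail(14)=26 chase 'c': 26→5→0 ⇒ 5;  out=∅∪out(5)=∅
  fail(21) 'ddccb': from fail(20)=5 chase 'b': 5 ⇒ 6;  out={3}∪out(6)={3}
  fail(25) 'bbbcb': from fail(24)=5 chase 'b': 5 ⇒ 6;  out={5}∪out(6)={5}
  fail(10) 'cbaabc': from fail(9)=27 chase 'c': 27 ⇒ 28;  out={1}∪out(28)={1,7}
  fail(16) 'aaacca': from fail(15)=5 chase 'a': 5→0 ⇒ 11;  out={2}∪out(11)={2}

Scan:
[0] read 'd'  n0⇒n17
[1] read 'c'  n17⇒n5 (via fail)
[2] read 'b'  n5⇒n6
[3] read 'd'  n6⇒n2 (via fail)
[4] read 'd'  n2⇒n3
[5] read 'c'  n3⇒n19 (via fail)
[6] read 'c'  n19⇒n20
[7] read 'b'  n20⇒n21  emit P3@[3:7]
[8] read 'c'  n21⇒n5 (via fail)
[9] read 'b'  n5⇒n6
[10] read 'a'  n6⇒n7
[11] read 'a'  n7⇒n8  emit P4@[10:11]
[12] read 'b'  n8⇒n9
[13] read 'c'  n9⇒n10  emit P1@[8:13],P7@[11:13]
[14] read 'a'  n10⇒n11 (via fail)
[15] read 'a'  n11⇒n12  emit P4@[14:15]
[16] read 'b'  n12⇒n27 (via fail)
[17] read 'd'  n27⇒n2 (via fail)
[18] read 'd'  n2⇒n3
[19] read 'd'  n3⇒n4  emit P0@[16:19]
[20] read 'a'  n4⇒n11 (via fail)
[21] read 'a'  n11⇒n12  emit P4@[20:21]
[22] read 'd'  n12⇒n17 (via fail)
[23] read 'a'  n17⇒n11 (via fail)

Result: [[7,3],[11,4],[13,1],[13,7],[15,4],[19,0],[21,4]]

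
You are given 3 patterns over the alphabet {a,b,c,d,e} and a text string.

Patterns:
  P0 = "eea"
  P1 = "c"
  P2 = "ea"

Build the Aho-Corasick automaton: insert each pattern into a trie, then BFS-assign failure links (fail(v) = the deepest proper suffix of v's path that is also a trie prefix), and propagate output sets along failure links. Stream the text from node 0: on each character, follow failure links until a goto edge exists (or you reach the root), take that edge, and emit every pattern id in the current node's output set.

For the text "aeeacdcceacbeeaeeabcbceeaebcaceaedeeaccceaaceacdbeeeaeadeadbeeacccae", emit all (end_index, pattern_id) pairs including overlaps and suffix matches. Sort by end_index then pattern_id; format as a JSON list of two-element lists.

Construct AC machine:
Trie (insert patterns):
  0='ε' goto c→4 e→1
  1='e' goto a→5 e→2
  2='ee' goto a→3
  3='eea' goto ·  ←P0
  4='c' goto ·  ←P1
  5='ea' goto ·  ←P2

BFS fail/out derivation:
  fail(1) 'e': from fail(0)=0 chase 'e': 0 ⇒ 0;  out=∅∪out(0)=∅
  fail(4) 'c': from fail(0)=0 chase 'c': 0 ⇒ 0;  out={1}∪out(0)={1}
  fail(2) 'ee': from fail(1)=0 chase 'e': 0 ⇒ 1;  out=∅∪out(1)=∅
  fail(5) 'ea': from fail(1)=0 chase 'a': 0 ⇒ 0;  out={2}∪out(0)={2}
  fail(3) 'eea': from fail(2)=1 chase 'a': 1 ⇒ 5;  out={0}∪out(5)={0,2}

Text stream:
pos 0 'a': at 0
pos 1 'e': at 1
pos 2 'e': at 2
pos 3 'a': at 3  emit P0@[1:3],P2@[2:3]
pos 4 'c': at 4 (via fail)  emit P1@[4:4]
pos 5 'd': at 0 (via fail)
pos 6 'c': at 4  emit P1@[6:6]
pos 7 'c': at 4 (via fail)  emit P1@[7:7]
pos 8 'e': at 1 (via fail)
pos 9 'a': at 5  emit P2@[8:9]
pos 10 'c': at 4 (via fail)  emit P1@[10:10]
pos 11 'b': at 0 (via fail)
pos 12 'e': at 1
pos 13 'e': at 2
pos 14 'a': at 3  emit P0@[12:14],P2@[13:14]
pos 15 'e': at 1 (via fail)
pos 16 'e': at 2
pos 17 'a': at 3  emit P0@[15:17],P2@[16:17]
pos 18 'b': at 0 (via fail)
pos 19 'c': at 4  emit P1@[19:19]
pos 20 'b': at 0 (via fail)
pos 21 'c': at 4  emit P1@[21:21]
pos 22 'e': at 1 (via fail)
pos 23 'e': at 2
pos 24 'a': at 3  emit P0@[22:24],P2@[23:24]
pos 25 'e': at 1 (via fail)
pos 26 'b': at 0 (via fail)
pos 27 'c': at 4  emit P1@[27:27]
pos 28 'a': at 0 (via fail)
pos 29 'c': at 4  emit P1@[29:29]
pos 30 'e': at 1 (via fail)
pos 31 'a': at 5  emit P2@[30:31]
pos 32 'e': at 1 (via fail)
pos 33 'd': at 0 (via fail)
pos 34 'e': at 1
pos 35 'e': at 2
pos 36 'a': at 3  emit P0@[34:36],P2@[35:36]
pos 37 'c': at 4 (via fail)  emit P1@[37:37]
pos 38 'c': at 4 (via fail)  emit P1@[38:38]
pos 39 'c': at 4 (via fail)  emit P1@[39:39]
pos 40 'e': at 1 (via fail)
pos 41 'a': at 5  emit P2@[40:41]
pos 42 'a': at 0 (via fail)
pos 43 'c': at 4  emit P1@[43:43]
pos 44 'e': at 1 (via fail)
pos 45 'a': at 5  emit P2@[44:45]
pos 46 'c': at 4 (via fail)  emit P1@[46:46]
pos 47 'd': at 0 (via fail)
pos 48 'b': at 0
pos 49 'e': at 1
pos 50 'e': at 2
pos 51 'e': at 2 (via fail)
pos 52 'a': at 3  emit P0@[50:52],P2@[51:52]
pos 53 'e': at 1 (via fail)
pos 54 'a': at 5  emit P2@[53:54]
pos 55 'd': at 0 (via fail)
pos 56 'e': at 1
pos 57 'a': at 5  emit P2@[56:57]
pos 58 'd': at 0 (via fail)
pos 59 'b': at 0
pos 60 'e': at 1
pos 61 'e': at 2
pos 62 'a': at 3  emit P0@[60:62],P2@[61:62]
pos 63 'c': at 4 (via fail)  emit P1@[63:63]
pos 64 'c': at 4 (via fail)  emit P1@[64:64]
pos 65 'c': at 4 (via fail)  emit P1@[65:65]
pos 66 'a': at 0 (via fail)
pos 67 'e': at 1

Matches: [[3,0],[3,2],[4,1],[6,1],[7,1],[9,2],[10,1],[14,0],[14,2],[17,0],[17,2],[19,1],[21,1],[24,0],[24,2],[27,1],[29,1],[31,2],[36,0],[36,2],[37,1],[38,1],[39,1],[41,2],[43,1],[45,2],[46,1],[52,0],[52,2],[54,2],[57,2],[62,0],[62,2],[63,1],[64,1],[65,1]]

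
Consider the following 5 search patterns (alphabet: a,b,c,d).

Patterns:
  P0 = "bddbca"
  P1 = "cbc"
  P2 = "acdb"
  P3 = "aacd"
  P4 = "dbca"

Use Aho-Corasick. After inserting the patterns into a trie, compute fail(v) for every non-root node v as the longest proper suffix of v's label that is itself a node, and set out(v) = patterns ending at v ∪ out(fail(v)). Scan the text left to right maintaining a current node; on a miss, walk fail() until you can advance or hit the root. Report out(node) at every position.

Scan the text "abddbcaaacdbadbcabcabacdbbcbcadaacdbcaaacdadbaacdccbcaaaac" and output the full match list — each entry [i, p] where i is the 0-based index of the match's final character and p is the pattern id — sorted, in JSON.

Build:
Trie nodes:
  0='ε' goto a→10 b→1 c→7 d→17
  1='b' goto d→2
  2='bd' goto d→3
  3='bdd' goto b→4
  4='bddb' goto c→5
  5='bddbc' goto a→6
  6='bddbca' goto ·  [P0 ends]
  7='c' goto b→8
  8='cb' goto c→9
  9='cbc' goto ·  [P1 ends]
  10='a' goto a→14 c→11
  11='ac' goto d→12
  12='acd' goto b→13
  13='acdb' goto ·  [P2 ends]
  14='aa' goto c→15
  15='aac' goto d→16
  16='aacd' goto ·  [P3 ends]
  17='d' goto b→18
  18='db' goto c→19
  19='dbc' goto a→20
  20='dbca' goto ·  [P4 ends]

BFS fail/out derivation:
  fail(1) 'b': from fail(0)=0 chase 'b': 0 ⇒ 0;  out=∅∪out(0)=∅
  fail(7) 'c': from fail(0)=0 chase 'c': 0 ⇒ 0;  out=∅∪out(0)=∅
  fail(10) 'a': from fail(0)=0 chase 'a': 0 ⇒ 0;  out=∅∪out(0)=∅
  fail(17) 'd': from fail(0)=0 chase 'd': 0 ⇒ 0;  out=∅∪out(0)=∅
  fail(2) 'bd': from fail(1)=0 chase 'd': 0 ⇒ 17;  out=∅∪out(17)=∅
  fail(8) 'cb': from fail(7)=0 chase 'b': 0 ⇒ 1;  out=∅∪out(1)=∅
  fail(11) 'ac': from fail(10)=0 chase 'c': 0 ⇒ 7;  out=∅∪out(7)=∅
  fail(14) 'aa': from fail(10)=0 chase 'a': 0 ⇒ 10;  out=∅∪out(10)=∅
  fail(18) 'db': from fail(17)=0 chase 'b': 0 ⇒ 1;  out=∅∪out(1)=∅
  fail(3) 'bdd': from fail(2)=17 chase 'd': 17→0 ⇒ 17;  out=∅∪out(17)=∅
  fail(9) 'cbc': from fail(8)=1 chase 'c': 1→0 ⇒ 7;  out={1}∪out(7)={1}
  fail(12) 'acd': from fail(11)=7 chase 'd': 7→0 ⇒ 17;  out=∅∪out(17)=∅
  fail(15) 'aac': from fail(14)=10 chase 'c': 10 ⇒ 11;  out=∅∪out(11)=∅
  fail(19) 'dbc': from fail(18)=1 chase 'c': 1→0 ⇒ 7;  out=∅∪out(7)=∅
  fail(4) 'bddb': from fail(3)=17 chase 'b': 17 ⇒ 18;  out=∅∪out(18)=∅
  fail(13) 'acdb': from fail(12)=17 chase 'b': 17 ⇒ 18;  out={2}∪out(18)={2}
  fail(16) 'aacd': from fail(15)=11 chase 'd': 11 ⇒ 12;  out={3}∪out(12)={3}
  fail(20) 'dbca': from fail(19)=7 chase 'a': 7→0 ⇒ 10;  out={4}∪out(10)={4}
  fail(5) 'bddbc': from fail(4)=18 chase 'c': 18 ⇒ 19;  out=∅∪out(19)=∅
  fail(6) 'bddbca': from fail(5)=19 chase 'a': 19 ⇒ 20;  out={0}∪out(20)={0,4}

Scan:
[0] read 'a'  n0⇒n10
[1] read 'b'  n10⇒n1 (fail-walked)
[2] read 'd'  n1⇒n2
[3] read 'd'  n2⇒n3
[4] read 'b'  n3⇒n4
[5] read 'c'  n4⇒n5
[6] read 'a'  n5⇒n6  → match P0@[1:6],P4@[3:6]
[7] read 'a'  n6⇒n14 (fail-walked)
[8] read 'a'  n14⇒n14 (fail-walked)
[9] read 'c'  n14⇒n15
[10] read 'd'  n15⇒n16  → match P3@[7:10]
[11] read 'b'  n16⇒n13 (fail-walked)  → match P2@[8:11]
[12] read 'a'  n13⇒n10 (fail-walked)
[13] read 'd'  n10⇒n17 (fail-walked)
[14] read 'b'  n17⇒n18
[15] read 'c'  n18⇒n19
[16] read 'a'  n19⇒n20  → match P4@[13:16]
[17] read 'b'  n20⇒n1 (fail-walked)
[18] read 'c'  n1⇒n7 (fail-walked)
[19] read 'a'  n7⇒n10 (fail-walked)
[20] read 'b'  n10⇒n1 (fail-walked)
[21] read 'a'  n1⇒n10 (fail-walked)
[22] read 'c'  n10⇒n11
[23] read 'd'  n11⇒n12
[24] read 'b'  n12⇒n13  → match P2@[21:24]
[25] read 'b'  n13⇒n1 (fail-walked)
[26] read 'c'  n1⇒n7 (fail-walked)
[27] read 'b'  n7⇒n8
[28] read 'c'  n8⇒n9  → match P1@[26:28]
[29] read 'a'  n9⇒n10 (fail-walked)
[30] read 'd'  n10⇒n17 (fail-walked)
[31] read 'a'  n17⇒n10 (fail-walked)
[32] read 'a'  n10⇒n14
[33] read 'c'  n14⇒n15
[34] read 'd'  n15⇒n16  → match P3@[31:34]
[35] read 'b'  n16⇒n13 (fail-walked)  → match P2@[32:35]
[36] read 'c'  n13⇒n19 (fail-walked)
[37] read 'a'  n19⇒n20  → match P4@[34:37]
[38] read 'a'  n20⇒n14 (fail-walked)
[39] read 'a'  n14⇒n14 (fail-walked)
[40] read 'c'  n14⇒n15
[41] read 'd'  n15⇒n16  → match P3@[38:41]
[42] read 'a'  n16⇒n10 (fail-walked)
[43] read 'd'  n10⇒n17 (fail-walked)
[44] read 'b'  n17⇒n18
[45] read 'a'  n18⇒n10 (fail-walked)
[46] read 'a'  n10⇒n14
[47] read 'c'  n14⇒n15
[48] read 'd'  n15⇒n16  → match P3@[45:48]
[49] read 'c'  n16⇒n7 (fail-walked)
[50] read 'c'  n7⇒n7 (fail-walked)
[51] read 'b'  n7⇒n8
[52] read 'c'  n8⇒n9  → match P1@[50:52]
[53] read 'a'  n9⇒n10 (fail-walked)
[54] read 'a'  n10⇒n14
[55] read 'a'  n14⇒n14 (fail-walked)
[56] read 'a'  n14⇒n14 (fail-walked)
[57] read 'c'  n14⇒n15

All matches (sorted): [[6,0],[6,4],[10,3],[11,2],[16,4],[24,2],[28,1],[34,3],[35,2],[37,4],[41,3],[48,3],[52,1]]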